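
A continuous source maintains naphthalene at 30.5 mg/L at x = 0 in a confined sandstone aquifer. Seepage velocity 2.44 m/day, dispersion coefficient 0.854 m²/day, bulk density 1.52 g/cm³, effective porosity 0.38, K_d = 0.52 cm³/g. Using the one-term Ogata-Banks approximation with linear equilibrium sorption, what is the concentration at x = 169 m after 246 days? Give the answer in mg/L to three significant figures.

Retardation factor R = 1 + ρ_b·K_d/n = 1 + 1.52 × 0.52/0.38 = 3.080.
Sorption retards both mechanisms: v_R = v/R = 0.7922 m/day, D_R = D/R = 0.2773 m²/day.
v_R·t = 0.7922 × 246 = 194.8812 m; 2√(D_R t) = 16.52 m; argument = (169 − 194.8812)/16.52 = -1.567.
C = C₀ × ½·erfc(-1.567) = 30.5 × 0.9867 = 30.1 mg/L.

30.1 mg/L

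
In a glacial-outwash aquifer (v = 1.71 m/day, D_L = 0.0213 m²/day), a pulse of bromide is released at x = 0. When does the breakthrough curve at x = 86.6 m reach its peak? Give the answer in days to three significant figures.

For the 1D instantaneous-source solution, setting ∂C/∂t = 0 at fixed x gives v²t² + 2Dt − x² = 0, so t = (√(D² + v²x²) − D)/v².
√(D² + v²x²) = √(0.0213² + 1.71² × 86.6²) = 148.1; v² = 2.9241.
t = (148.1 − 0.0213)/2.9241 = 50.6 days (vs. the pure-advection estimate x/v = 50.6 d).

50.6 days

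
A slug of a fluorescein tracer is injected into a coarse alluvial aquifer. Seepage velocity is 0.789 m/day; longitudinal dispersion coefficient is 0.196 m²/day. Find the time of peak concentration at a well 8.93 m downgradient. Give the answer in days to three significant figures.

11.0 days

For the 1D instantaneous-source solution, setting ∂C/∂t = 0 at fixed x gives v²t² + 2Dt − x² = 0, so t = (√(D² + v²x²) − D)/v².
√(D² + v²x²) = √(0.196² + 0.789² × 8.93²) = 7.048; v² = 0.622521.
t = (7.048 − 0.196)/0.622521 = 11.0 days (vs. the pure-advection estimate x/v = 11.3 d).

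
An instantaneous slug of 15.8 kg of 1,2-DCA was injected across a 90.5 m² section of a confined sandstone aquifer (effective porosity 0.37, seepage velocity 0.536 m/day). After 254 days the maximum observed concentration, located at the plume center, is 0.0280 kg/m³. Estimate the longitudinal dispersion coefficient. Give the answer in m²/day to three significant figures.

At the plume center C_max = M/(n_e·A·√(4πDt)), so D = M²/(4πt·(n_e·A·C_max)²).
n_e·A·C_max = 0.37 × 90.5 × 0.0280 = 0.9376 kg/m.
D = 15.8²/(4π × 254 × 0.9376²) = 0.0890 m²/day.

0.0890 m²/day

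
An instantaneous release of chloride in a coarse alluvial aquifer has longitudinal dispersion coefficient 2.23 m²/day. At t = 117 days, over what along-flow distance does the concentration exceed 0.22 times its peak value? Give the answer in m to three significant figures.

The plume is Gaussian with σ = √(2Dt) = √(2 × 2.23 × 117) = 22.84 m.
C/C_peak = exp(−Δx²/(2σ²)) = 0.22 ⇒ Δx = σ·√(−2 ln 0.22) = 22.84 × 1.740 = 39.74 m.
Width = 2Δx = 79.5 m.

79.5 m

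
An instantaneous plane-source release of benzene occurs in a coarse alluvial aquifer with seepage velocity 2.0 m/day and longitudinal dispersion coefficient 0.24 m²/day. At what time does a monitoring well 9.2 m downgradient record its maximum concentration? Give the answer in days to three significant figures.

For the 1D instantaneous-source solution, setting ∂C/∂t = 0 at fixed x gives v²t² + 2Dt − x² = 0, so t = (√(D² + v²x²) − D)/v².
√(D² + v²x²) = √(0.24² + 2.0² × 9.2²) = 18.40; v² = 4.
t = (18.40 − 0.24)/4 = 4.54 days (vs. the pure-advection estimate x/v = 4.60 d).

4.54 days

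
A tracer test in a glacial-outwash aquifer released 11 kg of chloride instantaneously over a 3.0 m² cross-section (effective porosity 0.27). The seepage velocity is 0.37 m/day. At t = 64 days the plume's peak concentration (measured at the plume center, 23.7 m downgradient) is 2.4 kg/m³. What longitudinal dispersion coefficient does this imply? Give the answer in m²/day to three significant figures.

At the plume center C_max = M/(n_e·A·√(4πDt)), so D = M²/(4πt·(n_e·A·C_max)²).
n_e·A·C_max = 0.27 × 3.0 × 2.4 = 1.944 kg/m.
D = 11²/(4π × 64 × 1.944²) = 0.0398 m²/day.

0.0398 m²/day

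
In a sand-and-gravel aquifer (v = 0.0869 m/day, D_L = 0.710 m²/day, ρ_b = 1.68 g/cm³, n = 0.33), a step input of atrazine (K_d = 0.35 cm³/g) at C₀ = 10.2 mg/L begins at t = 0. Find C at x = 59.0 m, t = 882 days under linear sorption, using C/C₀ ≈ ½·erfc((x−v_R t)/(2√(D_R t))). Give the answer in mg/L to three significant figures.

0.705 mg/L

Retardation factor R = 1 + ρ_b·K_d/n = 1 + 1.68 × 0.35/0.33 = 2.782.
Sorption retards both mechanisms: v_R = v/R = 0.03124 m/day, D_R = D/R = 0.2552 m²/day.
v_R·t = 0.03124 × 882 = 27.55368 m; 2√(D_R t) = 30.01 m; argument = (59.0 − 27.55368)/30.01 = 1.048.
C = C₀ × ½·erfc(1.048) = 10.2 × 0.06916 = 0.705 mg/L.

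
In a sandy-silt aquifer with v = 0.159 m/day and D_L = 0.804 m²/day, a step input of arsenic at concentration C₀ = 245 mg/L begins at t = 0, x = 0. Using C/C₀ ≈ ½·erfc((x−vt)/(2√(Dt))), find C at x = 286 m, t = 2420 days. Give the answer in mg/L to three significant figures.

For a continuous step input, C/C₀ ≈ ½·erfc((x−vt)/(2√(Dt))).
vt = 0.159 × 2420 = 384.78 m and 2√(Dt) = 2√(0.804 × 2420) = 88.22 m.
Argument (x−vt)/(2√(Dt)) = (286 − 384.78)/88.22 = -1.120; ½·erfc(-1.120) = 0.9434.
C = 245 × 0.9434 = 231 mg/L.

231 mg/L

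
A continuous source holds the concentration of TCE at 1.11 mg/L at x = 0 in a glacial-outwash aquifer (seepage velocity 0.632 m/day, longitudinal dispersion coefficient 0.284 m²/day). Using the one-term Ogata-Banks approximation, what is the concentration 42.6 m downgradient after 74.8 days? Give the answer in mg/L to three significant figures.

For a continuous step input, C/C₀ ≈ ½·erfc((x−vt)/(2√(Dt))).
vt = 0.632 × 74.8 = 47.2736 m and 2√(Dt) = 2√(0.284 × 74.8) = 9.218 m.
Argument (x−vt)/(2√(Dt)) = (42.6 − 47.2736)/9.218 = -0.5070; ½·erfc(-0.5070) = 0.7633.
C = 1.11 × 0.7633 = 0.847 mg/L.

0.847 mg/L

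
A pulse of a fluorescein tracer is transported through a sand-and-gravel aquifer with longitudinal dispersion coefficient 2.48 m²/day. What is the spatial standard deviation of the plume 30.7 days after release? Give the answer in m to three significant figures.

12.3 m

Dispersive spreading gives a Gaussian with σ² = 2Dt; advection only shifts the center.
σ = √(2 × 2.48 × 30.7) = 12.3 m.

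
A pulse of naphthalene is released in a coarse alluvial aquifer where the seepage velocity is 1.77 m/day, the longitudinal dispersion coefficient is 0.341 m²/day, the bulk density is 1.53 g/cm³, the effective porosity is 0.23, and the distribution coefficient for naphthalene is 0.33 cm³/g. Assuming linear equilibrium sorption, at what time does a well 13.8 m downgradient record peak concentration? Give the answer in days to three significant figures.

Retardation factor R = 1 + ρ_b·K_d/n = 1 + 1.53 × 0.33/0.23 = 3.195.
Sorption retards both mechanisms: v_R = v/R = 0.5540 m/day, D_R = D/R = 0.1067 m²/day.
Peak time from v_R²t² + 2D_R t − x² = 0: t = (√(D_R² + v_R²x²) − D_R)/v_R².
√(D_R² + v_R²x²) = √(0.1067² + 0.5540² × 13.8²) = 7.646; v_R² = 0.3069.
t = (7.646 − 0.1067)/0.3069 = 24.6 days.

24.6 days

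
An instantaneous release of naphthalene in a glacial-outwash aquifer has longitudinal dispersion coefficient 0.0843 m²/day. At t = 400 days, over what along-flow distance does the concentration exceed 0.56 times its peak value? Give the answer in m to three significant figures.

17.7 m

The plume is Gaussian with σ = √(2Dt) = √(2 × 0.0843 × 400) = 8.212 m.
C/C_peak = exp(−Δx²/(2σ²)) = 0.56 ⇒ Δx = σ·√(−2 ln 0.56) = 8.212 × 1.077 = 8.844 m.
Width = 2Δx = 17.7 m.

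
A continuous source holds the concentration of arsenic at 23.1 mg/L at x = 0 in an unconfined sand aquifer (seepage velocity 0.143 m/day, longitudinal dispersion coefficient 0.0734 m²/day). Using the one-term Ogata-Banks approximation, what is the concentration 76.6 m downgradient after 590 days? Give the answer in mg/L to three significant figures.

For a continuous step input, C/C₀ ≈ ½·erfc((x−vt)/(2√(Dt))).
vt = 0.143 × 590 = 84.37 m and 2√(Dt) = 2√(0.0734 × 590) = 13.16 m.
Argument (x−vt)/(2√(Dt)) = (76.6 − 84.37)/13.16 = -0.5904; ½·erfc(-0.5904) = 0.7981.
C = 23.1 × 0.7981 = 18.4 mg/L.

18.4 mg/L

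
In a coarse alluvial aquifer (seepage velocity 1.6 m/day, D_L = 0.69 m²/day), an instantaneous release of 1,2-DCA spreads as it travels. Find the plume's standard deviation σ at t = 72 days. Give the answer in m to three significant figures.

9.97 m

Dispersive spreading gives a Gaussian with σ² = 2Dt; advection only shifts the center.
σ = √(2 × 0.69 × 72) = 9.97 m.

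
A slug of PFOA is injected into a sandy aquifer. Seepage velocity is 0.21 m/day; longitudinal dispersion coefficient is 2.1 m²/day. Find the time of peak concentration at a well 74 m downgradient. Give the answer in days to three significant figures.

308 days

For the 1D instantaneous-source solution, setting ∂C/∂t = 0 at fixed x gives v²t² + 2Dt − x² = 0, so t = (√(D² + v²x²) − D)/v².
√(D² + v²x²) = √(2.1² + 0.21² × 74²) = 15.68; v² = 0.0441.
t = (15.68 − 2.1)/0.0441 = 308 days (vs. the pure-advection estimate x/v = 352 d).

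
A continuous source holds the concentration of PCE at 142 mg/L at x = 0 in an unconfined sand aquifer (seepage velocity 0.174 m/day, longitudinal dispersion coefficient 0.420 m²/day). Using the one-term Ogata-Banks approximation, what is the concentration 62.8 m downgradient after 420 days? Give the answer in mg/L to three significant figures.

For a continuous step input, C/C₀ ≈ ½·erfc((x−vt)/(2√(Dt))).
vt = 0.174 × 420 = 73.08 m and 2√(Dt) = 2√(0.420 × 420) = 26.56 m.
Argument (x−vt)/(2√(Dt)) = (62.8 − 73.08)/26.56 = -0.3870; ½·erfc(-0.3870) = 0.7079.
C = 142 × 0.7079 = 101 mg/L.

101 mg/L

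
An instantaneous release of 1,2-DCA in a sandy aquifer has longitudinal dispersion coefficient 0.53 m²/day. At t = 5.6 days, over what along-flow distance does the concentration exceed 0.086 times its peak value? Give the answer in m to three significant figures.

The plume is Gaussian with σ = √(2Dt) = √(2 × 0.53 × 5.6) = 2.436 m.
C/C_peak = exp(−Δx²/(2σ²)) = 0.086 ⇒ Δx = σ·√(−2 ln 0.086) = 2.436 × 2.215 = 5.396 m.
Width = 2Δx = 10.8 m.

10.8 m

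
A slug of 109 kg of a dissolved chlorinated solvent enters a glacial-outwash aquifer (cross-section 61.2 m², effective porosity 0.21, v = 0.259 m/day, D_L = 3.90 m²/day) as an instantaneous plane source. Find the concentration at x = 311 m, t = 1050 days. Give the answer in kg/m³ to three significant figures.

0.0341 kg/m³

For an instantaneous plane source, C(x,t) = M/(n_e·A·√(4πDt)) · exp(−(x−vt)²/(4Dt)), with n_e·A the pore (flow) area.
Plume center vt = 0.259 × 1050 = 271.95 m, so the well at 311 m is 39.05 m downgradient of the peak.
√(4πDt) = 226.8 m, giving peak height M/(n_e·A·√(4πDt)) = 109/(0.21 × 61.2 × 226.8) = 0.03739 kg/m³.
(x−vt)²/(4Dt) = (39.05)²/(4 × 3.90 × 1050) = 0.09310; exp(−0.09310) = 0.9111.
C = 0.03739 × 0.9111 = 0.0341 kg/m³.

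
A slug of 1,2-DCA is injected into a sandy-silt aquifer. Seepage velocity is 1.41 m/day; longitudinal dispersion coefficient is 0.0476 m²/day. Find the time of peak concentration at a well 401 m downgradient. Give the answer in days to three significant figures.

For the 1D instantaneous-source solution, setting ∂C/∂t = 0 at fixed x gives v²t² + 2Dt − x² = 0, so t = (√(D² + v²x²) − D)/v².
√(D² + v²x²) = √(0.0476² + 1.41² × 401²) = 565.4; v² = 1.9881.
t = (565.4 − 0.0476)/1.9881 = 284 days (vs. the pure-advection estimate x/v = 284 d).

284 days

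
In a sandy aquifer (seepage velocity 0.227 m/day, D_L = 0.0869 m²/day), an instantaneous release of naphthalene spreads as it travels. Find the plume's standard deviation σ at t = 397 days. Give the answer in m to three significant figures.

8.31 m

Dispersive spreading gives a Gaussian with σ² = 2Dt; advection only shifts the center.
σ = √(2 × 0.0869 × 397) = 8.31 m.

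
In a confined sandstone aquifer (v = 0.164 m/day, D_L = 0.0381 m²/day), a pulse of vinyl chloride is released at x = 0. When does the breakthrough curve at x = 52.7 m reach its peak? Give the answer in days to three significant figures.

For the 1D instantaneous-source solution, setting ∂C/∂t = 0 at fixed x gives v²t² + 2Dt − x² = 0, so t = (√(D² + v²x²) − D)/v².
√(D² + v²x²) = √(0.0381² + 0.164² × 52.7²) = 8.643; v² = 0.026896.
t = (8.643 − 0.0381)/0.026896 = 320 days (vs. the pure-advection estimate x/v = 321 d).

320 days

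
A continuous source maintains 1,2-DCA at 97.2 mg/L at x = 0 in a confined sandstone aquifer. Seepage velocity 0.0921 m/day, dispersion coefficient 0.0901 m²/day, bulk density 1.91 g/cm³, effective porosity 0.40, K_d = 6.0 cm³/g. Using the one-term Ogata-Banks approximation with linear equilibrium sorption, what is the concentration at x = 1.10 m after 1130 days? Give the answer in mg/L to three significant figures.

Retardation factor R = 1 + ρ_b·K_d/n = 1 + 1.91 × 6.0/0.40 = 29.65.
Sorption retards both mechanisms: v_R = v/R = 0.003106 m/day, D_R = D/R = 0.003039 m²/day.
v_R·t = 0.003106 × 1130 = 3.50978 m; 2√(D_R t) = 3.706 m; argument = (1.10 − 3.50978)/3.706 = -0.6502.
C = C₀ × ½·erfc(-0.6502) = 97.2 × 0.8211 = 79.8 mg/L.

79.8 mg/L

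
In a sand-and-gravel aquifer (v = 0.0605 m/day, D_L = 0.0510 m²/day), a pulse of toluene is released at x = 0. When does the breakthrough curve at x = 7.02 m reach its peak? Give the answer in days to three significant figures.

103 days

For the 1D instantaneous-source solution, setting ∂C/∂t = 0 at fixed x gives v²t² + 2Dt − x² = 0, so t = (√(D² + v²x²) − D)/v².
√(D² + v²x²) = √(0.0510² + 0.0605² × 7.02²) = 0.4278; v² = 0.00366025.
t = (0.4278 − 0.0510)/0.00366025 = 103 days (vs. the pure-advection estimate x/v = 116 d).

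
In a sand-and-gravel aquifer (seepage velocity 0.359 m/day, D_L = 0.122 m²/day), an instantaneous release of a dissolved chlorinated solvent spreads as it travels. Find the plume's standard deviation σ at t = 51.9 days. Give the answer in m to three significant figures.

Dispersive spreading gives a Gaussian with σ² = 2Dt; advection only shifts the center.
σ = √(2 × 0.122 × 51.9) = 3.56 m.

3.56 m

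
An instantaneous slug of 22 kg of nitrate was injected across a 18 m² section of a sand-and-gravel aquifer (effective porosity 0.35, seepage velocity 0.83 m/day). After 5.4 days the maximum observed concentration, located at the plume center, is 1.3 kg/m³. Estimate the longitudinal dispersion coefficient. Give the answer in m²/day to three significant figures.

At the plume center C_max = M/(n_e·A·√(4πDt)), so D = M²/(4πt·(n_e·A·C_max)²).
n_e·A·C_max = 0.35 × 18 × 1.3 = 8.190 kg/m.
D = 22²/(4π × 5.4 × 8.190²) = 0.106 m²/day.

0.106 m²/day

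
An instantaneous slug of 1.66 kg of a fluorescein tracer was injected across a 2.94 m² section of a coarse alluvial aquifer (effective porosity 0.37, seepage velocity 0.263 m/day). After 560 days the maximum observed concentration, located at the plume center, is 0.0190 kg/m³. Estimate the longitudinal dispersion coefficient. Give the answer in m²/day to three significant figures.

At the plume center C_max = M/(n_e·A·√(4πDt)), so D = M²/(4πt·(n_e·A·C_max)²).
n_e·A·C_max = 0.37 × 2.94 × 0.0190 = 0.02067 kg/m.
D = 1.66²/(4π × 560 × 0.02067²) = 0.917 m²/day.

0.917 m²/day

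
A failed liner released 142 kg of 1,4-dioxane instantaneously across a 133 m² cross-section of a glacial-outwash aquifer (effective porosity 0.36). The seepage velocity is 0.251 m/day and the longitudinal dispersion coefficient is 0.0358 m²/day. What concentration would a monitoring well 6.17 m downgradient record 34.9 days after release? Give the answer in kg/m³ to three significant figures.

0.196 kg/m³

For an instantaneous plane source, C(x,t) = M/(n_e·A·√(4πDt)) · exp(−(x−vt)²/(4Dt)), with n_e·A the pore (flow) area.
Plume center vt = 0.251 × 34.9 = 8.7599 m, so the well at 6.17 m is 2.5899 m upgradient of the peak.
√(4πDt) = 3.962 m, giving peak height M/(n_e·A·√(4πDt)) = 142/(0.36 × 133 × 3.962) = 0.7485 kg/m³.
(x−vt)²/(4Dt) = (-2.5899)²/(4 × 0.0358 × 34.9) = 1.342; exp(−1.342) = 0.2613.
C = 0.7485 × 0.2613 = 0.196 kg/m³.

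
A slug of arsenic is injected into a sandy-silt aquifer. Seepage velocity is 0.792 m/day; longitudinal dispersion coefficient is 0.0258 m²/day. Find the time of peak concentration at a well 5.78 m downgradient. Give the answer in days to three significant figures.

7.26 days

For the 1D instantaneous-source solution, setting ∂C/∂t = 0 at fixed x gives v²t² + 2Dt − x² = 0, so t = (√(D² + v²x²) − D)/v².
√(D² + v²x²) = √(0.0258² + 0.792² × 5.78²) = 4.578; v² = 0.627264.
t = (4.578 − 0.0258)/0.627264 = 7.26 days (vs. the pure-advection estimate x/v = 7.30 d).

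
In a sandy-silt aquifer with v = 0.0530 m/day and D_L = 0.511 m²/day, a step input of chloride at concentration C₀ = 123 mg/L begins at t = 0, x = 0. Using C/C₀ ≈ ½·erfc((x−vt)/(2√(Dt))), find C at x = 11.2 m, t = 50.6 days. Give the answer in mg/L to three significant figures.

For a continuous step input, C/C₀ ≈ ½·erfc((x−vt)/(2√(Dt))).
vt = 0.0530 × 50.6 = 2.6818 m and 2√(Dt) = 2√(0.511 × 50.6) = 10.17 m.
Argument (x−vt)/(2√(Dt)) = (11.2 − 2.6818)/10.17 = 0.8376; ½·erfc(0.8376) = 0.1181.
C = 123 × 0.1181 = 14.5 mg/L.

14.5 mg/L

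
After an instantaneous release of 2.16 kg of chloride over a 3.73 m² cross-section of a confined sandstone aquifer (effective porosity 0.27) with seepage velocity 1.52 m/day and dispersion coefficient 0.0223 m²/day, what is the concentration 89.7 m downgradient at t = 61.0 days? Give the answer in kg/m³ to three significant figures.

For an instantaneous plane source, C(x,t) = M/(n_e·A·√(4πDt)) · exp(−(x−vt)²/(4Dt)), with n_e·A the pore (flow) area.
Plume center vt = 1.52 × 61.0 = 92.72 m, so the well at 89.7 m is 3.02 m upgradient of the peak.
√(4πDt) = 4.134 m, giving peak height M/(n_e·A·√(4πDt)) = 2.16/(0.27 × 3.73 × 4.134) = 0.5188 kg/m³.
(x−vt)²/(4Dt) = (-3.02)²/(4 × 0.0223 × 61.0) = 1.676; exp(−1.676) = 0.1871.
C = 0.5188 × 0.1871 = 0.0971 kg/m³.

0.0971 kg/m³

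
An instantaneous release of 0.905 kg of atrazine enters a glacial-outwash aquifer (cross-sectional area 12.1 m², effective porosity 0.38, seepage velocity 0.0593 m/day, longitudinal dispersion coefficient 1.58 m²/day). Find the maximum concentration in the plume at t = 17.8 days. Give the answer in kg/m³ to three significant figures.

0.0105 kg/m³

The peak of an instantaneous 1D plume sits at x = vt; there the Gaussian factor is 1 and C_max = M/(n_e·A·√(4πDt)), where n_e·A is the pore area the mass is dissolved in.
√(4πDt) = √(4π × 1.58 × 17.8) = 18.80 m, so C_max = 0.905/(0.38 × 12.1 × 18.80) = 0.0105 kg/m³.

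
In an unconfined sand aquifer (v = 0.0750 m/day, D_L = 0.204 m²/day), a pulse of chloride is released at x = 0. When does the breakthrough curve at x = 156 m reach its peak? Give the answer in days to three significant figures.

2040 days

For the 1D instantaneous-source solution, setting ∂C/∂t = 0 at fixed x gives v²t² + 2Dt − x² = 0, so t = (√(D² + v²x²) − D)/v².
√(D² + v²x²) = √(0.204² + 0.0750² × 156²) = 11.70; v² = 0.005625.
t = (11.70 − 0.204)/0.005625 = 2040 days (vs. the pure-advection estimate x/v = 2080 d).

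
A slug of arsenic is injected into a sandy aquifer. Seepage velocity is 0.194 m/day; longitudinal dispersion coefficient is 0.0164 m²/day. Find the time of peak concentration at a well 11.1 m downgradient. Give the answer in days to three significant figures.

For the 1D instantaneous-source solution, setting ∂C/∂t = 0 at fixed x gives v²t² + 2Dt − x² = 0, so t = (√(D² + v²x²) − D)/v².
√(D² + v²x²) = √(0.0164² + 0.194² × 11.1²) = 2.153; v² = 0.037636.
t = (2.153 − 0.0164)/0.037636 = 56.8 days (vs. the pure-advection estimate x/v = 57.2 d).

56.8 days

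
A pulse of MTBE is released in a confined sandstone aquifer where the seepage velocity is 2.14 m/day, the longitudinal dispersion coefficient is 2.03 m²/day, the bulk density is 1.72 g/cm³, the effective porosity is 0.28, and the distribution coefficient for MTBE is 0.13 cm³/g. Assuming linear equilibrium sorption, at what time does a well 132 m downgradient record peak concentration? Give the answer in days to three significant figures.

Retardation factor R = 1 + ρ_b·K_d/n = 1 + 1.72 × 0.13/0.28 = 1.799.
Sorption retards both mechanisms: v_R = v/R = 1.190 m/day, D_R = D/R = 1.128 m²/day.
Peak time from v_R²t² + 2D_R t − x² = 0: t = (√(D_R² + v_R²x²) − D_R)/v_R².
√(D_R² + v_R²x²) = √(1.128² + 1.190² × 132²) = 157.1; v_R² = 1.416.
t = (157.1 − 1.128)/1.416 = 110 days.

110 days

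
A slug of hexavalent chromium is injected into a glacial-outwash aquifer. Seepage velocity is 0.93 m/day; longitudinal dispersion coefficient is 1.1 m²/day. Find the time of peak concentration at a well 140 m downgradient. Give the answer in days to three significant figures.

149 days

For the 1D instantaneous-source solution, setting ∂C/∂t = 0 at fixed x gives v²t² + 2Dt − x² = 0, so t = (√(D² + v²x²) − D)/v².
√(D² + v²x²) = √(1.1² + 0.93² × 140²) = 130.2; v² = 0.8649.
t = (130.2 − 1.1)/0.8649 = 149 days (vs. the pure-advection estimate x/v = 151 d).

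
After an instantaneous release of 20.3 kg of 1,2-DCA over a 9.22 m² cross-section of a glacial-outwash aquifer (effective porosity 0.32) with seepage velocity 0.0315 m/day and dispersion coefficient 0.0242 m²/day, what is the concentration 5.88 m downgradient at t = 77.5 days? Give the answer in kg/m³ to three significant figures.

0.293 kg/m³

For an instantaneous plane source, C(x,t) = M/(n_e·A·√(4πDt)) · exp(−(x−vt)²/(4Dt)), with n_e·A the pore (flow) area.
Plume center vt = 0.0315 × 77.5 = 2.44125 m, so the well at 5.88 m is 3.43875 m downgradient of the peak.
√(4πDt) = 4.855 m, giving peak height M/(n_e·A·√(4πDt)) = 20.3/(0.32 × 9.22 × 4.855) = 1.417 kg/m³.
(x−vt)²/(4Dt) = (3.43875)²/(4 × 0.0242 × 77.5) = 1.576; exp(−1.576) = 0.2068.
C = 1.417 × 0.2068 = 0.293 kg/m³.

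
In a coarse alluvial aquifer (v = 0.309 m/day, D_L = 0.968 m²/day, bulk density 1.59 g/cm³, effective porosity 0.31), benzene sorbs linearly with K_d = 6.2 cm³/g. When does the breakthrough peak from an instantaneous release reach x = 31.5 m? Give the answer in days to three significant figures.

Retardation factor R = 1 + ρ_b·K_d/n = 1 + 1.59 × 6.2/0.31 = 32.80.
Sorption retards both mechanisms: v_R = v/R = 0.009421 m/day, D_R = D/R = 0.02951 m²/day.
Peak time from v_R²t² + 2D_R t − x² = 0: t = (√(D_R² + v_R²x²) − D_R)/v_R².
√(D_R² + v_R²x²) = √(0.02951² + 0.009421² × 31.5²) = 0.2982; v_R² = 8.876e-05.
t = (0.2982 − 0.02951)/8.876e-05 = 3030 days.

3030 days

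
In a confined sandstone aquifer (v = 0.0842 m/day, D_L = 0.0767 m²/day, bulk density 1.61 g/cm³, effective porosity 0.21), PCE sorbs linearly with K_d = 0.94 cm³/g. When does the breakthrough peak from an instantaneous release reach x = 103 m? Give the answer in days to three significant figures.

9950 days

Retardation factor R = 1 + ρ_b·K_d/n = 1 + 1.61 × 0.94/0.21 = 8.207.
Sorption retards both mechanisms: v_R = v/R = 0.01026 m/day, D_R = D/R = 0.009346 m²/day.
Peak time from v_R²t² + 2D_R t − x² = 0: t = (√(D_R² + v_R²x²) − D_R)/v_R².
√(D_R² + v_R²x²) = √(0.009346² + 0.01026² × 103²) = 1.057; v_R² = 0.0001053.
t = (1.057 − 0.009346)/0.0001053 = 9950 days.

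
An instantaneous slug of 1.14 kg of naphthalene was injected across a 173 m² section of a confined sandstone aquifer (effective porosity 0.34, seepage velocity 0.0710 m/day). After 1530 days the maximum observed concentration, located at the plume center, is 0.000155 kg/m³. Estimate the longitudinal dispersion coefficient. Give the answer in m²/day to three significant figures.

At the plume center C_max = M/(n_e·A·√(4πDt)), so D = M²/(4πt·(n_e·A·C_max)²).
n_e·A·C_max = 0.34 × 173 × 0.000155 = 0.009117 kg/m.
D = 1.14²/(4π × 1530 × 0.009117²) = 0.813 m²/day.

0.813 m²/day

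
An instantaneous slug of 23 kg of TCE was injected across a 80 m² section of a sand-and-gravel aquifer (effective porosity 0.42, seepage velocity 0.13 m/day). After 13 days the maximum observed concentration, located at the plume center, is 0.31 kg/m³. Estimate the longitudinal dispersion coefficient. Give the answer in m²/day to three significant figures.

0.0298 m²/day

At the plume center C_max = M/(n_e·A·√(4πDt)), so D = M²/(4πt·(n_e·A·C_max)²).
n_e·A·C_max = 0.42 × 80 × 0.31 = 10.42 kg/m.
D = 23²/(4π × 13 × 10.42²) = 0.0298 m²/day.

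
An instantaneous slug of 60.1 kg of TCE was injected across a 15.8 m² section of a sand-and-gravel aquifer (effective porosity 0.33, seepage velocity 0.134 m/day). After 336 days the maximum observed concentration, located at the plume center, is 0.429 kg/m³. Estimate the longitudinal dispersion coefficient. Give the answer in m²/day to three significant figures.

0.171 m²/day

At the plume center C_max = M/(n_e·A·√(4πDt)), so D = M²/(4πt·(n_e·A·C_max)²).
n_e·A·C_max = 0.33 × 15.8 × 0.429 = 2.237 kg/m.
D = 60.1²/(4π × 336 × 2.237²) = 0.171 m²/day.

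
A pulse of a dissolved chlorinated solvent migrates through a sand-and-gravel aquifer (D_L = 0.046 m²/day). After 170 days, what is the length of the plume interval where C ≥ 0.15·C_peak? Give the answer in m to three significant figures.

15.4 m

The plume is Gaussian with σ = √(2Dt) = √(2 × 0.046 × 170) = 3.955 m.
C/C_peak = exp(−Δx²/(2σ²)) = 0.15 ⇒ Δx = σ·√(−2 ln 0.15) = 3.955 × 1.948 = 7.704 m.
Width = 2Δx = 15.4 m.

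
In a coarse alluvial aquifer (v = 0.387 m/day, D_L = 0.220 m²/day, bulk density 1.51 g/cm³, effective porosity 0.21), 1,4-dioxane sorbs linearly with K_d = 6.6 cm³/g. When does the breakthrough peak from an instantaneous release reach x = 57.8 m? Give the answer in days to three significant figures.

Retardation factor R = 1 + ρ_b·K_d/n = 1 + 1.51 × 6.6/0.21 = 48.46.
Sorption retards both mechanisms: v_R = v/R = 0.007986 m/day, D_R = D/R = 0.004540 m²/day.
Peak time from v_R²t² + 2D_R t − x² = 0: t = (√(D_R² + v_R²x²) − D_R)/v_R².
√(D_R² + v_R²x²) = √(0.004540² + 0.007986² × 57.8²) = 0.4616; v_R² = 6.378e-05.
t = (0.4616 − 0.004540)/6.378e-05 = 7170 days.

7170 days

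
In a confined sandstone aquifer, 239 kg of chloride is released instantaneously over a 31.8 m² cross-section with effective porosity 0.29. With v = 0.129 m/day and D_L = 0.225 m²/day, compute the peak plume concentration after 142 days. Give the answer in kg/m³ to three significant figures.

1.29 kg/m³

The peak of an instantaneous 1D plume sits at x = vt; there the Gaussian factor is 1 and C_max = M/(n_e·A·√(4πDt)), where n_e·A is the pore area the mass is dissolved in.
√(4πDt) = √(4π × 0.225 × 142) = 20.04 m, so C_max = 239/(0.29 × 31.8 × 20.04) = 1.29 kg/m³.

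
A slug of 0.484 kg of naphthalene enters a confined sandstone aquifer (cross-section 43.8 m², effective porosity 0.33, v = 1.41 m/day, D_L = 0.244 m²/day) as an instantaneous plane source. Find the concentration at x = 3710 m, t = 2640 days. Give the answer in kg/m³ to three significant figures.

0.000351 kg/m³

For an instantaneous plane source, C(x,t) = M/(n_e·A·√(4πDt)) · exp(−(x−vt)²/(4Dt)), with n_e·A the pore (flow) area.
Plume center vt = 1.41 × 2640 = 3722.4 m, so the well at 3710 m is 12.4 m upgradient of the peak.
√(4πDt) = 89.97 m, giving peak height M/(n_e·A·√(4πDt)) = 0.484/(0.33 × 43.8 × 89.97) = 0.0003722 kg/m³.
(x−vt)²/(4Dt) = (-12.4)²/(4 × 0.244 × 2640) = 0.05967; exp(−0.05967) = 0.9421.
C = 0.0003722 × 0.9421 = 0.000351 kg/m³.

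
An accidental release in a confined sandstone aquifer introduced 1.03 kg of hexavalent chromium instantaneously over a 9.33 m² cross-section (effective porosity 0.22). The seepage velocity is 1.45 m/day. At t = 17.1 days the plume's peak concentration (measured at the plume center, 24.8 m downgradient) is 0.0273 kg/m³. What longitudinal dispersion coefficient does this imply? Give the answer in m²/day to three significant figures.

1.57 m²/day

At the plume center C_max = M/(n_e·A·√(4πDt)), so D = M²/(4πt·(n_e·A·C_max)²).
n_e·A·C_max = 0.22 × 9.33 × 0.0273 = 0.05604 kg/m.
D = 1.03²/(4π × 17.1 × 0.05604²) = 1.57 m²/day.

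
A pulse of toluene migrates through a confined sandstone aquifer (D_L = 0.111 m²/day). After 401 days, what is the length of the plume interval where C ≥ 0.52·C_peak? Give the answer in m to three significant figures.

The plume is Gaussian with σ = √(2Dt) = √(2 × 0.111 × 401) = 9.435 m.
C/C_peak = exp(−Δx²/(2σ²)) = 0.52 ⇒ Δx = σ·√(−2 ln 0.52) = 9.435 × 1.144 = 10.79 m.
Width = 2Δx = 21.6 m.

21.6 m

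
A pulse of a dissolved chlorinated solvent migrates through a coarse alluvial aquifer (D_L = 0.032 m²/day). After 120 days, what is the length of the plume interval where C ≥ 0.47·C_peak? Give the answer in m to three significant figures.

6.81 m

The plume is Gaussian with σ = √(2Dt) = √(2 × 0.032 × 120) = 2.771 m.
C/C_peak = exp(−Δx²/(2σ²)) = 0.47 ⇒ Δx = σ·√(−2 ln 0.47) = 2.771 × 1.229 = 3.406 m.
Width = 2Δx = 6.81 m.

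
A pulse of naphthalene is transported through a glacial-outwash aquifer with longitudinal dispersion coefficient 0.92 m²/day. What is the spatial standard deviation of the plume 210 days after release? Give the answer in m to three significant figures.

Dispersive spreading gives a Gaussian with σ² = 2Dt; advection only shifts the center.
σ = √(2 × 0.92 × 210) = 19.7 m.

19.7 m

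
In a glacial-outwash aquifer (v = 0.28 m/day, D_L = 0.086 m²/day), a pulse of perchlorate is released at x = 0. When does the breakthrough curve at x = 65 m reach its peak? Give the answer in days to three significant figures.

231 days

For the 1D instantaneous-source solution, setting ∂C/∂t = 0 at fixed x gives v²t² + 2Dt − x² = 0, so t = (√(D² + v²x²) − D)/v².
√(D² + v²x²) = √(0.086² + 0.28² × 65²) = 18.20; v² = 0.0784.
t = (18.20 − 0.086)/0.0784 = 231 days (vs. the pure-advection estimate x/v = 232 d).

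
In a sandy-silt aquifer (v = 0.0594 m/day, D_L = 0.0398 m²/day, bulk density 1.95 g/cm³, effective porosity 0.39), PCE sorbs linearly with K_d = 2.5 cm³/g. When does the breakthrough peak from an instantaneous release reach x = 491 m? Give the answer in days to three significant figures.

Retardation factor R = 1 + ρ_b·K_d/n = 1 + 1.95 × 2.5/0.39 = 13.50.
Sorption retards both mechanisms: v_R = v/R = 0.004400 m/day, D_R = D/R = 0.002948 m²/day.
Peak time from v_R²t² + 2D_R t − x² = 0: t = (√(D_R² + v_R²x²) − D_R)/v_R².
√(D_R² + v_R²x²) = √(0.002948² + 0.004400² × 491²) = 2.160; v_R² = 1.936e-05.
t = (2.160 − 0.002948)/1.936e-05 = 111000 days.

111000 days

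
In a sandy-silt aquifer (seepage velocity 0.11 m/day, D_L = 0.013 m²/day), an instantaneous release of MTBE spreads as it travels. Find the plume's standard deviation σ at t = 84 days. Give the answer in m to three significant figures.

1.48 m

Dispersive spreading gives a Gaussian with σ² = 2Dt; advection only shifts the center.
σ = √(2 × 0.013 × 84) = 1.48 m.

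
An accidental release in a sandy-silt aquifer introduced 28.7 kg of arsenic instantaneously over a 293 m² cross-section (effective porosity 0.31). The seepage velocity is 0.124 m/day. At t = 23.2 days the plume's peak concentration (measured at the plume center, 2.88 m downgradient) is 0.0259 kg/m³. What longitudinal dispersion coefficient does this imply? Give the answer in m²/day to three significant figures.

At the plume center C_max = M/(n_e·A·√(4πDt)), so D = M²/(4πt·(n_e·A·C_max)²).
n_e·A·C_max = 0.31 × 293 × 0.0259 = 2.352 kg/m.
D = 28.7²/(4π × 23.2 × 2.352²) = 0.511 m²/day.

0.511 m²/day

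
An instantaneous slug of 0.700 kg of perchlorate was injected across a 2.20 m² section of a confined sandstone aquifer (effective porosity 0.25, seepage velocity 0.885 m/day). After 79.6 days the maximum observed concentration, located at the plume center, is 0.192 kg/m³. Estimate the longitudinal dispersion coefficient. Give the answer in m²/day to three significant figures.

0.0439 m²/day

At the plume center C_max = M/(n_e·A·√(4πDt)), so D = M²/(4πt·(n_e·A·C_max)²).
n_e·A·C_max = 0.25 × 2.20 × 0.192 = 0.1056 kg/m.
D = 0.700²/(4π × 79.6 × 0.1056²) = 0.0439 m²/day.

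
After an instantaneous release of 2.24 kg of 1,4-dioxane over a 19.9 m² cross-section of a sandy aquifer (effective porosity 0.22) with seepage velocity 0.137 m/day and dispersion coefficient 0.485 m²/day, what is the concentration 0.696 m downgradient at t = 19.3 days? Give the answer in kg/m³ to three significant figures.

For an instantaneous plane source, C(x,t) = M/(n_e·A·√(4πDt)) · exp(−(x−vt)²/(4Dt)), with n_e·A the pore (flow) area.
Plume center vt = 0.137 × 19.3 = 2.6441 m, so the well at 0.696 m is 1.9481 m upgradient of the peak.
√(4πDt) = 10.85 m, giving peak height M/(n_e·A·√(4πDt)) = 2.24/(0.22 × 19.9 × 10.85) = 0.04716 kg/m³.
(x−vt)²/(4Dt) = (-1.9481)²/(4 × 0.485 × 19.3) = 0.1014; exp(−0.1014) = 0.9036.
C = 0.04716 × 0.9036 = 0.0426 kg/m³.

0.0426 kg/m³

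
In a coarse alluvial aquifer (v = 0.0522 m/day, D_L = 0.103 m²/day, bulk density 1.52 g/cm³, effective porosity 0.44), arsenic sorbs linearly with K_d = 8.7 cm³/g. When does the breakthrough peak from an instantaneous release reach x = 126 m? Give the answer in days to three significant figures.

Retardation factor R = 1 + ρ_b·K_d/n = 1 + 1.52 × 8.7/0.44 = 31.05.
Sorption retards both mechanisms: v_R = v/R = 0.001681 m/day, D_R = D/R = 0.003317 m²/day.
Peak time from v_R²t² + 2D_R t − x² = 0: t = (√(D_R² + v_R²x²) − D_R)/v_R².
√(D_R² + v_R²x²) = √(0.003317² + 0.001681² × 126²) = 0.2118; v_R² = 2.826e-06.
t = (0.2118 − 0.003317)/2.826e-06 = 73800 days.

73800 days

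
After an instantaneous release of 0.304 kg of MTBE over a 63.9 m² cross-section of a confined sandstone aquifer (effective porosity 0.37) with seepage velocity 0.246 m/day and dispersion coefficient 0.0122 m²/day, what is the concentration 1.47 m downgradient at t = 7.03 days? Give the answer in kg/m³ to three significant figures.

For an instantaneous plane source, C(x,t) = M/(n_e·A·√(4πDt)) · exp(−(x−vt)²/(4Dt)), with n_e·A the pore (flow) area.
Plume center vt = 0.246 × 7.03 = 1.72938 m, so the well at 1.47 m is 0.25938 m upgradient of the peak.
√(4πDt) = 1.038 m, giving peak height M/(n_e·A·√(4πDt)) = 0.304/(0.37 × 63.9 × 1.038) = 0.01239 kg/m³.
(x−vt)²/(4Dt) = (-0.25938)²/(4 × 0.0122 × 7.03) = 0.1961; exp(−0.1961) = 0.8219.
C = 0.01239 × 0.8219 = 0.0102 kg/m³.

0.0102 kg/m³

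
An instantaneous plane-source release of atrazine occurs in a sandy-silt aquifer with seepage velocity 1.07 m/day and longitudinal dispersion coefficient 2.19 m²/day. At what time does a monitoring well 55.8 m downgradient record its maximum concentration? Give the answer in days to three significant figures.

50.3 days

For the 1D instantaneous-source solution, setting ∂C/∂t = 0 at fixed x gives v²t² + 2Dt − x² = 0, so t = (√(D² + v²x²) − D)/v².
√(D² + v²x²) = √(2.19² + 1.07² × 55.8²) = 59.75; v² = 1.1449.
t = (59.75 − 2.19)/1.1449 = 50.3 days (vs. the pure-advection estimate x/v = 52.1 d).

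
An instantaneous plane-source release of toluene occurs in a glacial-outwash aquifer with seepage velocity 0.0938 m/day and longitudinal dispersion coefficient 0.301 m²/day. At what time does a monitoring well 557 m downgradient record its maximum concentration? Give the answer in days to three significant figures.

For the 1D instantaneous-source solution, setting ∂C/∂t = 0 at fixed x gives v²t² + 2Dt − x² = 0, so t = (√(D² + v²x²) − D)/v².
√(D² + v²x²) = √(0.301² + 0.0938² × 557²) = 52.25; v² = 0.00879844.
t = (52.25 − 0.301)/0.00879844 = 5900 days (vs. the pure-advection estimate x/v = 5940 d).

5900 days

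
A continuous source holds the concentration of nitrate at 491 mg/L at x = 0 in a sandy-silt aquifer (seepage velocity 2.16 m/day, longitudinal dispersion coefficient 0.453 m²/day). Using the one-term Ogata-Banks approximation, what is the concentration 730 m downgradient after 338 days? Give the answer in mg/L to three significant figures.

246 mg/L

For a continuous step input, C/C₀ ≈ ½·erfc((x−vt)/(2√(Dt))).
vt = 2.16 × 338 = 730.08 m and 2√(Dt) = 2√(0.453 × 338) = 24.75 m.
Argument (x−vt)/(2√(Dt)) = (730 − 730.08)/24.75 = -0.003232; ½·erfc(-0.003232) = 0.5018.
C = 491 × 0.5018 = 246 mg/L.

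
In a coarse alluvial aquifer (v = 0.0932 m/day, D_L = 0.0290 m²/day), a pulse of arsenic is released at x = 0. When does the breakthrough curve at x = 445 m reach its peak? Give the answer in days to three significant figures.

4770 days

For the 1D instantaneous-source solution, setting ∂C/∂t = 0 at fixed x gives v²t² + 2Dt − x² = 0, so t = (√(D² + v²x²) − D)/v².
√(D² + v²x²) = √(0.0290² + 0.0932² × 445²) = 41.47; v² = 0.00868624.
t = (41.47 − 0.0290)/0.00868624 = 4770 days (vs. the pure-advection estimate x/v = 4770 d).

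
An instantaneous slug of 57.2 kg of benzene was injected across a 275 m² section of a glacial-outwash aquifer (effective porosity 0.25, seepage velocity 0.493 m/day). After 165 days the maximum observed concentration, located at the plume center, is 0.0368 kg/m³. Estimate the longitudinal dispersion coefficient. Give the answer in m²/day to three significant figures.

At the plume center C_max = M/(n_e·A·√(4πDt)), so D = M²/(4πt·(n_e·A·C_max)²).
n_e·A·C_max = 0.25 × 275 × 0.0368 = 2.530 kg/m.
D = 57.2²/(4π × 165 × 2.530²) = 0.247 m²/day.

0.247 m²/day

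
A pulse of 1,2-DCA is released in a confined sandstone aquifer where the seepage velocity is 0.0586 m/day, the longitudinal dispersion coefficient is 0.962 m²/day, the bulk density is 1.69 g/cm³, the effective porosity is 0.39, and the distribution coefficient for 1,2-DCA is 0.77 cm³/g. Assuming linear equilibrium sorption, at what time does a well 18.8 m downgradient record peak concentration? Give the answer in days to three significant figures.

Retardation factor R = 1 + ρ_b·K_d/n = 1 + 1.69 × 0.77/0.39 = 4.337.
Sorption retards both mechanisms: v_R = v/R = 0.01351 m/day, D_R = D/R = 0.2218 m²/day.
Peak time from v_R²t² + 2D_R t − x² = 0: t = (√(D_R² + v_R²x²) − D_R)/v_R².
√(D_R² + v_R²x²) = √(0.2218² + 0.01351² × 18.8²) = 0.3372; v_R² = 0.0001825.
t = (0.3372 − 0.2218)/0.0001825 = 632 days.

632 days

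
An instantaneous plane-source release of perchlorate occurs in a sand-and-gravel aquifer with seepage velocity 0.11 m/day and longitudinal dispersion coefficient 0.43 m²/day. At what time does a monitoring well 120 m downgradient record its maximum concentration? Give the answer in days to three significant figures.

1060 days

For the 1D instantaneous-source solution, setting ∂C/∂t = 0 at fixed x gives v²t² + 2Dt − x² = 0, so t = (√(D² + v²x²) − D)/v².
√(D² + v²x²) = √(0.43² + 0.11² × 120²) = 13.21; v² = 0.0121.
t = (13.21 − 0.43)/0.0121 = 1060 days (vs. the pure-advection estimate x/v = 1090 d).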